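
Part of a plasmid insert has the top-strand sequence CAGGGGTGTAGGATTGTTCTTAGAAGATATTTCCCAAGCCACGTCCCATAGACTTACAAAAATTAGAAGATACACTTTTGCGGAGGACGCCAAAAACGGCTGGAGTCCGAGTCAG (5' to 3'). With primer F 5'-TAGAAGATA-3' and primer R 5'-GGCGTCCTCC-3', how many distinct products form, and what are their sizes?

Two products: 71 bp, 28 bp

The forward primer TAGAAGATA matches the top strand at positions 21–29, 64–72.
The reverse primer's reverse complement is GGAGGACGCC, matching at positions 82–91.
Each forward site pairs with the reverse site to give a product ending at position 91: sizes 71, 28 bp.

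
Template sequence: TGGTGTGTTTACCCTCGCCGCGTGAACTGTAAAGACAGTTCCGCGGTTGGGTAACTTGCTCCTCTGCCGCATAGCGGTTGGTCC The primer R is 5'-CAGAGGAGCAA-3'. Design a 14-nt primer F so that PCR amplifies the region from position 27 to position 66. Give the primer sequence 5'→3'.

The reverse primer's reverse complement TTGCTCCTCTG matches the template at positions 56–66; the product starts at position 27.
The forward primer is identical to the top strand over positions 27–40: CTGTAAAGACAGTT.

5'-CTGTAAAGACAGTT-3'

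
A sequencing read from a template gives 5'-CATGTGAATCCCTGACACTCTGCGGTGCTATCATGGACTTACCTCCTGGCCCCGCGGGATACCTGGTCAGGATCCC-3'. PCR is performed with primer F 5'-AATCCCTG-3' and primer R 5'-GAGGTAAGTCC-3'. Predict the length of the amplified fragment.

The forward primer matches the template at positions 7–14.
Taking the reverse complement of GAGGTAAGTCC gives GGACTTACCTC, found at positions 35–45 on the template; the primer anneals here to the top strand with its 3' end pointing upstream.
The product runs from position 7 to position 45, so its length is 45 − 7 + 1 = 39 bp.

39 bp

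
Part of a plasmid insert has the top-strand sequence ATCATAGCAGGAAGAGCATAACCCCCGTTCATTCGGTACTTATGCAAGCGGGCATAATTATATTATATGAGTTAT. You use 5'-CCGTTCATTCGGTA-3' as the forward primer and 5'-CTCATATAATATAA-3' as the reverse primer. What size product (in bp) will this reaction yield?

47 bp

The forward primer matches the template at positions 25–38.
The reverse primer's reverse complement is TTATATTATATGAG, which matches the template at positions 58–71.
Amplicon spans positions 25–71: 47 bp.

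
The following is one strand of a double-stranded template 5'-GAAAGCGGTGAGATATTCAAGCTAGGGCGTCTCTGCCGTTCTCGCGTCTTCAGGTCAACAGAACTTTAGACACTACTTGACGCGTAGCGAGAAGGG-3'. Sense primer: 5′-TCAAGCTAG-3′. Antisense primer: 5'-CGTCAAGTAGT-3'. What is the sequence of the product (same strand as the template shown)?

5'-TCAAGCTAGGGCGTCTCTGCCGTTCTCGCGTCTTCAGGTCAACAGAACTTTAGACACTACTTGACG-3'

The forward primer matches the template at positions 17–25.
Reverse complement of the reverse primer: ACTACTTGACG. This occurs on the top strand at positions 72–82.
The product is the template from position 17 through 82 (66 bp).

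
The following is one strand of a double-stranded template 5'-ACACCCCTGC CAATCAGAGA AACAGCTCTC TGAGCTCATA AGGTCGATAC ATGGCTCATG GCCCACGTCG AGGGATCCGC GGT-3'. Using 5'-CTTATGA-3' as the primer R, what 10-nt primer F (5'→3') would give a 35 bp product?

The reverse primer's reverse complement TCATAAG matches the template at positions 36–42, so the product ends at position 42.
A 35 bp product then starts at position 42 − 35 + 1 = 8.
The forward primer is identical to the top strand there: TGCCAATCAG.

5'-TGCCAATCAG-3'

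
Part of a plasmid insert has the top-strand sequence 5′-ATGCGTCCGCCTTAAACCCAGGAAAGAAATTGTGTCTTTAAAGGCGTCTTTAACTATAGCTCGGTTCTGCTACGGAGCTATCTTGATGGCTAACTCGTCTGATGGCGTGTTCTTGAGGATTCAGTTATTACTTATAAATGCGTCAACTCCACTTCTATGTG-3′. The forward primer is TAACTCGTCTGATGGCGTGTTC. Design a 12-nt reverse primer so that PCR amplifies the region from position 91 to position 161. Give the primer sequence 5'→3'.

The product's 3' end on the top strand is position 161.
The reverse primer anneals to the top strand over positions 150–161, i.e. to CACTTCTATGTG.
Its sequence written 5'→3' is the reverse complement: CACATAGAAGTG.

5'-CACATAGAAGTG-3'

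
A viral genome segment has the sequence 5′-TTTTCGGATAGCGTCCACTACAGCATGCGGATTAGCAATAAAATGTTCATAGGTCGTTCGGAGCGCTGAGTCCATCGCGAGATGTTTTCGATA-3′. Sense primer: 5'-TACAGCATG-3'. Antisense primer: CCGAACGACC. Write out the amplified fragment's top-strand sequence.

Scanning the template, TACAGCATG occurs at positions 19–27; this primer anneals to the bottom strand there with its 3' end pointing downstream.
Reverse complement of the reverse primer: GGTCGTTCGG. This occurs on the top strand at positions 52–61.
The product is the template from position 19 through 61 (43 bp).

5'-TACAGCATGCGGATTAGCAATAAAATGTTCATAGGTCGTTCGG-3'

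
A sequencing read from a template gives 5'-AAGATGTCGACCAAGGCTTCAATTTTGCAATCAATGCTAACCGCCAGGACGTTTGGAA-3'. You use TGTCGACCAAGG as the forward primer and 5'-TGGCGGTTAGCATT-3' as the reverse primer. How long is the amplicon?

Scanning the template, TGTCGACCAAGG occurs at positions 5–16; this primer anneals to the bottom strand there with its 3' end pointing downstream.
The reverse primer's reverse complement is AATGCTAACCGCCA, which matches the template at positions 33–46.
Product length = (reverse-primer end) − (forward-primer start) + 1 = 46 − 5 + 1 = 42 bp.

42 bp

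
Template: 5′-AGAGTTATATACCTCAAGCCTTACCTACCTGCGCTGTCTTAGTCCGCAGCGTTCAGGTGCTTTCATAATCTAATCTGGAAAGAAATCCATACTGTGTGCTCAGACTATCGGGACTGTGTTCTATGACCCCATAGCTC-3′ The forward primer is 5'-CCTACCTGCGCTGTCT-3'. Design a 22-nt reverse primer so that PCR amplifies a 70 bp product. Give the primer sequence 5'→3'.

The forward primer binds at positions 24–39, so a 70 bp product ends at position 24 + 70 − 1 = 93.
The reverse primer anneals to the top strand over positions 72–93, i.e. to AATCTGGAAAGAAATCCATACT.
Its sequence written 5'→3' is the reverse complement: AGTATGGATTTCTTTCCAGATT.

5'-AGTATGGATTTCTTTCCAGATT-3'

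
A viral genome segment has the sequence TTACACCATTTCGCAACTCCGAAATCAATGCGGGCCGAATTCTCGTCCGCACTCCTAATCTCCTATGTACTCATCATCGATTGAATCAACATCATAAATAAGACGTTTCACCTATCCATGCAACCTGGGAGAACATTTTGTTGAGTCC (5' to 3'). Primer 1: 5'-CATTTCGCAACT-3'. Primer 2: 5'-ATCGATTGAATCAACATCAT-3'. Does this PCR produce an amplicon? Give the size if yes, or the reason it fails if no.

No product — both primers anneal to the same strand and extend in the same direction.

Primer 1 (CATTTCGCAACT) matches the top strand at positions 7–18 (3' end points downstream).
Primer 2 (ATCGATTGAATCAACATCAT) also matches the top strand directly, at positions 76–95 — its reverse complement ATGATGTTGATTCAATCGAT is not present.
Both primers anneal to the bottom strand with 3' ends pointing the same way, so neither can prime synthesis back toward the other.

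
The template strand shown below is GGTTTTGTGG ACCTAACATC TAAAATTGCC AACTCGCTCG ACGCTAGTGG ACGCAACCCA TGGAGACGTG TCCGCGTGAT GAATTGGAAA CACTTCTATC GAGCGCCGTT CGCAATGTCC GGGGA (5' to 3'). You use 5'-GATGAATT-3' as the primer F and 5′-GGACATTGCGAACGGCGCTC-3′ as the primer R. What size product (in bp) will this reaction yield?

The forward primer matches the template at positions 78–85.
The reverse primer's reverse complement is GAGCGCCGTTCGCAATGTCC, which matches the template at positions 101–120.
Product length = (reverse-primer end) − (forward-primer start) + 1 = 120 − 78 + 1 = 43 bp.

43 bp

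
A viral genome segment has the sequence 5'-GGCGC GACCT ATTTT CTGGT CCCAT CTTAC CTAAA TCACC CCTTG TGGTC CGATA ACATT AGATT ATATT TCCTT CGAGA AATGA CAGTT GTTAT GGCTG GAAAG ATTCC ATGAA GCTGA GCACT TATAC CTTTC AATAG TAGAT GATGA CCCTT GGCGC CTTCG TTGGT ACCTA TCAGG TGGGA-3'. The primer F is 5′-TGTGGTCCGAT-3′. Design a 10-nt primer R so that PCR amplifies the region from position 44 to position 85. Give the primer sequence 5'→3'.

5'-TCATTTCTCG-3'

The product's 3' end on the top strand is position 85.
The reverse primer anneals to the top strand over positions 76–85, i.e. to CGAGAAATGA.
Its sequence written 5'→3' is the reverse complement: TCATTTCTCG.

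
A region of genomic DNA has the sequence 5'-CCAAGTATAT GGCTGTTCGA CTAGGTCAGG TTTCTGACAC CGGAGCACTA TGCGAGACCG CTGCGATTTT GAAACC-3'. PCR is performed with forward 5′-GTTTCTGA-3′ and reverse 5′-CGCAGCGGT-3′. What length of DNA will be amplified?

Scanning the template, GTTTCTGA occurs at positions 30–37; this primer anneals to the bottom strand there with its 3' end pointing downstream.
The reverse primer's reverse complement is ACCGCTGCG, which matches the template at positions 57–65.
Product length = (reverse-primer end) − (forward-primer start) + 1 = 65 − 30 + 1 = 36 bp.

36 bp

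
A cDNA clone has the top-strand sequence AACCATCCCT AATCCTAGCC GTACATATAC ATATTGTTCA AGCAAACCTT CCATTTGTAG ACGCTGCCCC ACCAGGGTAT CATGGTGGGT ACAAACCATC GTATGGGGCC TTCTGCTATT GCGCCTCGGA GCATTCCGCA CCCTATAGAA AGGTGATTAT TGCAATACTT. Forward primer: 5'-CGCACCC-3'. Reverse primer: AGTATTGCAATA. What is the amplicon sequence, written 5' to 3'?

Scanning the template, CGCACCC occurs at positions 137–143; this primer anneals to the bottom strand there with its 3' end pointing downstream.
The reverse primer's reverse complement is TATTGCAATACT, which matches the template at positions 158–169.
The product is the template from position 137 through 169 (33 bp).

5'-CGCACCCTATAGAAAGGTGATTATTGCAATACT-3'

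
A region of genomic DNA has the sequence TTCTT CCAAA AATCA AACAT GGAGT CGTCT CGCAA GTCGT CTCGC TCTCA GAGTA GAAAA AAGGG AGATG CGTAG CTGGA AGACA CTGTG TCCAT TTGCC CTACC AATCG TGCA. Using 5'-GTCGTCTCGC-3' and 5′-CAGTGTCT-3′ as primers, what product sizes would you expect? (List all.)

The forward primer GTCGTCTCGC matches the top strand at positions 24–33, 36–45.
The reverse primer's reverse complement is AGACACTG, matching at positions 81–88.
Each forward site pairs with the reverse site to give a product ending at position 88: sizes 65, 53 bp.

65 bp, 53 bp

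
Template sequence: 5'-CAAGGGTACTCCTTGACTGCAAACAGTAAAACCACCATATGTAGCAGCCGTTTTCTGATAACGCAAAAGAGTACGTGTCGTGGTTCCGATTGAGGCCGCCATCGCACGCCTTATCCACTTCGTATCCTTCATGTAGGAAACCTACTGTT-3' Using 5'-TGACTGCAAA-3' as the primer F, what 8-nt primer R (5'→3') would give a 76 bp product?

The forward primer binds at positions 14–23, so a 76 bp product ends at position 14 + 76 − 1 = 89.
The reverse primer anneals to the top strand over positions 82–89, i.e. to GGTTCCGA.
Its sequence written 5'→3' is the reverse complement: TCGGAACC.

5'-TCGGAACC-3'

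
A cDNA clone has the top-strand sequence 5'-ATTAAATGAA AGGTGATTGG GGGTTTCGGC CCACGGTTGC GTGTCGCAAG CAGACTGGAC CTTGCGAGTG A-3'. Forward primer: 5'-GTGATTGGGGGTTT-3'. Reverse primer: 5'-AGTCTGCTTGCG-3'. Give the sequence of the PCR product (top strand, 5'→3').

5'-GTGATTGGGGGTTTCGGCCCACGGTTGCGTGTCGCAAGCAGACT-3'

Scanning the template, GTGATTGGGGGTTT occurs at positions 13–26; this primer anneals to the bottom strand there with its 3' end pointing downstream.
The reverse primer's reverse complement is CGCAAGCAGACT, which matches the template at positions 45–56.
The product is the template from position 13 through 56 (44 bp).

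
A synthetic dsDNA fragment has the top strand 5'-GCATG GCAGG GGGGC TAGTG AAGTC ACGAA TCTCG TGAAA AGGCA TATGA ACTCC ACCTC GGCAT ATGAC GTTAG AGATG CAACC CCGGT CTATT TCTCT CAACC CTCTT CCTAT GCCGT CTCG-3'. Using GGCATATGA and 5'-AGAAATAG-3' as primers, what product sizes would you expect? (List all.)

57 bp, 38 bp

The forward primer GGCATATGA matches the top strand at positions 42–50, 61–69.
The reverse primer's reverse complement is CTATTTCT, matching at positions 91–98.
Each forward site pairs with the reverse site to give a product ending at position 98: sizes 57, 38 bp.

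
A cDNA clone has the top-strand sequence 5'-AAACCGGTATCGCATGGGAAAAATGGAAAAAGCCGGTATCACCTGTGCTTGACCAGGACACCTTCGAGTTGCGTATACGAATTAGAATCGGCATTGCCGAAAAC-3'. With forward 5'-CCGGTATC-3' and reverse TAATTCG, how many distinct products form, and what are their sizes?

The forward primer CCGGTATC matches the top strand at positions 4–11, 33–40.
The reverse primer's reverse complement is CGAATTA, matching at positions 78–84.
Each forward site pairs with the reverse site to give a product ending at position 84: sizes 81, 52 bp.

Two products: 81 bp, 52 bp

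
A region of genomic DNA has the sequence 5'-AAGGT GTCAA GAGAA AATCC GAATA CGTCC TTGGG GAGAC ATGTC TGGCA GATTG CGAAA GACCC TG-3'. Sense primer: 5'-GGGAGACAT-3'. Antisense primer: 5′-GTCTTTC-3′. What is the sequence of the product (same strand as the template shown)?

The forward primer matches the template at positions 34–42.
Reverse complement of the reverse primer: GAAAGAC. This occurs on the top strand at positions 57–63.
The product is the template from position 34 through 63 (30 bp).

5'-GGGAGACATGTCTGGCAGATTGCGAAAGAC-3'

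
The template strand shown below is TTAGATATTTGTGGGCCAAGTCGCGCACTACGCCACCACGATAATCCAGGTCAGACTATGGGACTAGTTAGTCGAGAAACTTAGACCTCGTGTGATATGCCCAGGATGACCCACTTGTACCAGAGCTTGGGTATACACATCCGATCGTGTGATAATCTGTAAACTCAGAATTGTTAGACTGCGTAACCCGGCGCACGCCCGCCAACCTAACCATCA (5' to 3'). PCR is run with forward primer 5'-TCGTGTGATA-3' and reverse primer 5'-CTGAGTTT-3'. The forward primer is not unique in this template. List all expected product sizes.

81 bp, 24 bp

The forward primer TCGTGTGATA matches the top strand at positions 88–97, 145–154.
The reverse primer's reverse complement is AAACTCAG, matching at positions 161–168.
Each forward site pairs with the reverse site to give a product ending at position 168: sizes 81, 24 bp.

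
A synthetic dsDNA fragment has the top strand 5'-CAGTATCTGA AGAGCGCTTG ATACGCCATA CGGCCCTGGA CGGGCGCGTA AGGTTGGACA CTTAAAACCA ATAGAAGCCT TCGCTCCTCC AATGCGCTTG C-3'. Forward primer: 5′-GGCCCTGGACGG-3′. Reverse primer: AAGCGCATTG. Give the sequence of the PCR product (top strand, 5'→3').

5'-GGCCCTGGACGGGCGCGTAAGGTTGGACACTTAAAACCAATAGAAGCCTTCGCTCCTCCAATGCGCTT-3'

Forward primer GGCCCTGGACGG is found on the top strand at positions 32–43.
The reverse primer's reverse complement is CAATGCGCTT, which matches the template at positions 90–99.
The product is the template from position 32 through 99 (68 bp).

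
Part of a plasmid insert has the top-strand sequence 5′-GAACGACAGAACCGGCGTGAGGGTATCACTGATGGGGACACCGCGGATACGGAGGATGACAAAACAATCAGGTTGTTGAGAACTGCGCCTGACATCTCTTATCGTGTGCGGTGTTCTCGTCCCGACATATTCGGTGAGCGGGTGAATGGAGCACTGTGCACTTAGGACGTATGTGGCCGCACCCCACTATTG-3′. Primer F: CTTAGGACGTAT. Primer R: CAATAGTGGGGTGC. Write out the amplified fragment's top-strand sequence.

5'-CTTAGGACGTATGTGGCCGCACCCCACTATTG-3'

The forward primer matches the template at positions 161–172.
Taking the reverse complement of CAATAGTGGGGTGC gives GCACCCCACTATTG, found at positions 179–192 on the template; the primer anneals here to the top strand with its 3' end pointing upstream.
The product is the template from position 161 through 192 (32 bp).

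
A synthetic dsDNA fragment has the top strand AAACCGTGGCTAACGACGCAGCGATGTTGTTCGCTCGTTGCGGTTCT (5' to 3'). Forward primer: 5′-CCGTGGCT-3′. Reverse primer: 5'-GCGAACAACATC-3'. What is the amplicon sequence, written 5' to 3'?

5'-CCGTGGCTAACGACGCAGCGATGTTGTTCGC-3'

The forward primer matches the template at positions 4–11.
Reverse complement of the reverse primer: GATGTTGTTCGC. This occurs on the top strand at positions 23–34.
The product is the template from position 4 through 34 (31 bp).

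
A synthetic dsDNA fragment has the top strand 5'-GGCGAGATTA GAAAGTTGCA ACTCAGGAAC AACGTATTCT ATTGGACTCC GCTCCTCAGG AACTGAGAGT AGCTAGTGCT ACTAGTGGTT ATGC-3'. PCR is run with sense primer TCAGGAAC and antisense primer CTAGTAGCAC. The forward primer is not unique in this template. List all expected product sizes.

The forward primer TCAGGAAC matches the top strand at positions 23–30, 56–63.
The reverse primer's reverse complement is GTGCTACTAG, matching at positions 76–85.
Each forward site pairs with the reverse site to give a product ending at position 85: sizes 63, 30 bp.

63 bp, 30 bp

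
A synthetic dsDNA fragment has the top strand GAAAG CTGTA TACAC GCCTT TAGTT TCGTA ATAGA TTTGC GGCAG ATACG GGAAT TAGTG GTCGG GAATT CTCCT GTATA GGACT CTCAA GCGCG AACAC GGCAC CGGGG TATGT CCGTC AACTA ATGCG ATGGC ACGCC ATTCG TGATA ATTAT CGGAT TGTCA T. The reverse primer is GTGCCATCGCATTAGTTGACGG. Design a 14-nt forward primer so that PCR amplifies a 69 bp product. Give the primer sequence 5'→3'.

5'-TTCTCCTGTATAGG-3'

The reverse primer's reverse complement CCGTCAACTAATGCGATGGCAC matches the template at positions 116–137, so the product ends at position 137.
A 69 bp product then starts at position 137 − 69 + 1 = 69.
The forward primer is identical to the top strand there: TTCTCCTGTATAGG.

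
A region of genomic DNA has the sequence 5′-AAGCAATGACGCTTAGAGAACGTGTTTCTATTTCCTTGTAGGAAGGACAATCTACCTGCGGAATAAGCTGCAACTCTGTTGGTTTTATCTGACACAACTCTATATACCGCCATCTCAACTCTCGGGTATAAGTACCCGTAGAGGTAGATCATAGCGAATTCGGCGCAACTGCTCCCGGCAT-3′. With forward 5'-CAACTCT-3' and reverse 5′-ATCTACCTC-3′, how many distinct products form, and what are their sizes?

The forward primer CAACTCT matches the top strand at positions 71–77, 95–101, 116–122.
The reverse primer's reverse complement is GAGGTAGAT, matching at positions 141–149.
Each forward site pairs with the reverse site to give a product ending at position 149: sizes 79, 55, 34 bp.

Three products: 79 bp, 55 bp, 34 bp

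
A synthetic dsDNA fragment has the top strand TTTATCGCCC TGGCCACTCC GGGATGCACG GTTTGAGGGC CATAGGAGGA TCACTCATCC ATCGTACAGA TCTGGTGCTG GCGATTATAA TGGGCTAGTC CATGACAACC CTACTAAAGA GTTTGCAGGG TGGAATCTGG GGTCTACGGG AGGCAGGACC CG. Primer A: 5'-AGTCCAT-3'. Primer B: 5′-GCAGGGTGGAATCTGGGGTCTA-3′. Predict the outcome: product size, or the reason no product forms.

Primer A (AGTCCAT) matches the top strand at positions 97–103 (3' end points downstream).
Primer B (GCAGGGTGGAATCTGGGGTCTA) also matches the top strand directly, at positions 125–146 — its reverse complement TAGACCCCAGATTCCACCCTGC is not present.
Both primers anneal to the bottom strand with 3' ends pointing the same way, so neither can prime synthesis back toward the other.

No product — both primers anneal to the same strand and extend in the same direction.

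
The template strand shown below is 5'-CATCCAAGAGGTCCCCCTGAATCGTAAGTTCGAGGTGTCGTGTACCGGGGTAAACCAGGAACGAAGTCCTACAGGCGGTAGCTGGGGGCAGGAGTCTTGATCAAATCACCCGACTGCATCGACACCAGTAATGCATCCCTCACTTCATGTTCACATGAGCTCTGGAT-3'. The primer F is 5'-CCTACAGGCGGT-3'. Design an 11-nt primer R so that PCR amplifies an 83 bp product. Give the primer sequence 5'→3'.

The forward primer binds at positions 68–79, so an 83 bp product ends at position 68 + 83 − 1 = 150.
The reverse primer anneals to the top strand over positions 140–150, i.e. to TCACTTCATGT.
Its sequence written 5'→3' is the reverse complement: ACATGAAGTGA.

5'-ACATGAAGTGA-3'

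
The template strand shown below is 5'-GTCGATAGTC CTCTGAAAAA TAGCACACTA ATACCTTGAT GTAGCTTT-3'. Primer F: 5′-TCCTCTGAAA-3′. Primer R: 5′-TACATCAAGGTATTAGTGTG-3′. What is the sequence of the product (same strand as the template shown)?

5'-TCCTCTGAAAAATAGCACACTAATACCTTGATGTA-3'

Forward primer TCCTCTGAAA is found on the top strand at positions 9–18.
The reverse primer's reverse complement is CACACTAATACCTTGATGTA, which matches the template at positions 24–43.
The product is the template from position 9 through 43 (35 bp).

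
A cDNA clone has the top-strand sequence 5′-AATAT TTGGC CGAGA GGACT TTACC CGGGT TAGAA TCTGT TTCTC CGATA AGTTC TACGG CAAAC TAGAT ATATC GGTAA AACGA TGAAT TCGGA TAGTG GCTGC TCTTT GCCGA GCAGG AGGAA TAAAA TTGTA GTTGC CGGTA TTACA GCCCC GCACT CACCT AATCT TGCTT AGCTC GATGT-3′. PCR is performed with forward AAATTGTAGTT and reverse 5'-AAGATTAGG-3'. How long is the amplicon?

The forward primer matches the template at positions 128–138.
The reverse primer's reverse complement is CCTAATCTT, which matches the template at positions 163–171.
The product runs from position 128 to position 171, so its length is 171 − 128 + 1 = 44 bp.

44 bp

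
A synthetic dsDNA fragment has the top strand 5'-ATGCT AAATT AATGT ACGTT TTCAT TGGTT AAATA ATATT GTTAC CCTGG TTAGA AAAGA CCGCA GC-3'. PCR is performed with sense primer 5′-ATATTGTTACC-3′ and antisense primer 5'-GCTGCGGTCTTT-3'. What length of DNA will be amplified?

Forward primer ATATTGTTACC is found on the top strand at positions 36–46.
The reverse primer's reverse complement is AAAGACCGCAGC, which matches the template at positions 56–67.
Amplicon spans positions 36–67: 32 bp.

32 bp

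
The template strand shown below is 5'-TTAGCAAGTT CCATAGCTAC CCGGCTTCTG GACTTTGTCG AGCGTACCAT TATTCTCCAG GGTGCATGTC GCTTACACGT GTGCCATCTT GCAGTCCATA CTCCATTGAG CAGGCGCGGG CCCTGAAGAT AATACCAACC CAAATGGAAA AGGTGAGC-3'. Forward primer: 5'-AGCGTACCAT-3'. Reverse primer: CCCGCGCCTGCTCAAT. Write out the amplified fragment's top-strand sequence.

5'-AGCGTACCATTATTCTCCAGGGTGCATGTCGCTTACACGTGTGCCATCTTGCAGTCCATACTCCATTGAGCAGGCGCGGG-3'

The forward primer matches the template at positions 41–50.
Taking the reverse complement of CCCGCGCCTGCTCAAT gives ATTGAGCAGGCGCGGG, found at positions 105–120 on the template; the primer anneals here to the top strand with its 3' end pointing upstream.
The product is the template from position 41 through 120 (80 bp).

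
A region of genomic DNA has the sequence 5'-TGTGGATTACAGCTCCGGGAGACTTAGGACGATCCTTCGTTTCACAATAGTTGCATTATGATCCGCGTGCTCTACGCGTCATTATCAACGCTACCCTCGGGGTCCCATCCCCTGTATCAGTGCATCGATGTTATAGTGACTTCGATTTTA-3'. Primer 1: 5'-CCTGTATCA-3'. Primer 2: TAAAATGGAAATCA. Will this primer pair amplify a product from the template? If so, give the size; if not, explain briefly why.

No product — primer 2 has no binding site in the template.

Primer 2 (TAAAATGGAAATCA) does not match the top strand, and its reverse complement TGATTTCCATTTTA does not match either.
With no annealing site for primer 2, no amplification occurs.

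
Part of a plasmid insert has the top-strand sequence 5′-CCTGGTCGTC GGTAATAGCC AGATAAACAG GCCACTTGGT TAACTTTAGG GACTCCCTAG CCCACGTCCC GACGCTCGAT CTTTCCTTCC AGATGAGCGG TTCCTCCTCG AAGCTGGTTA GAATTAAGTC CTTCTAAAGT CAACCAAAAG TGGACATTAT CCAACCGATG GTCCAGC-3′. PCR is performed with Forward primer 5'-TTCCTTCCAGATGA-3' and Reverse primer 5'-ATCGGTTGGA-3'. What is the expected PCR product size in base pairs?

87 bp

The forward primer matches the template at positions 83–96.
Reverse complement of the reverse primer: TCCAACCGAT. This occurs on the top strand at positions 160–169.
The product runs from position 83 to position 169, so its length is 169 − 83 + 1 = 87 bp.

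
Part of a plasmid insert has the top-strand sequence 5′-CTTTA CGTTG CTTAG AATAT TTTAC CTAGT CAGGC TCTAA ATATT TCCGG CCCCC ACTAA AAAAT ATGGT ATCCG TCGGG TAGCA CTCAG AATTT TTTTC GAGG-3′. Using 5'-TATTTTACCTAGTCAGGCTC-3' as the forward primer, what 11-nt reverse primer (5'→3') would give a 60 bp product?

5'-GACGGATACCA-3'

The forward primer binds at positions 18–37, so a 60 bp product ends at position 18 + 60 − 1 = 77.
The reverse primer anneals to the top strand over positions 67–77, i.e. to TGGTATCCGTC.
Its sequence written 5'→3' is the reverse complement: GACGGATACCA.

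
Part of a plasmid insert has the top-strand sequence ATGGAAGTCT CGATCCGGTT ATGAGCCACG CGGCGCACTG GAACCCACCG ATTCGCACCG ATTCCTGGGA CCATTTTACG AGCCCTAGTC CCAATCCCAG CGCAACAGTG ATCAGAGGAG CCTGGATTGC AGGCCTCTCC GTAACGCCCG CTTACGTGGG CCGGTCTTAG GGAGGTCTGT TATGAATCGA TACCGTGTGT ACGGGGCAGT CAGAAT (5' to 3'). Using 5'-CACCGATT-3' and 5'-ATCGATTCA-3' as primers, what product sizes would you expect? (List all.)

The forward primer CACCGATT matches the top strand at positions 46–53, 56–63.
The reverse primer's reverse complement is TGAATCGAT, matching at positions 183–191.
Each forward site pairs with the reverse site to give a product ending at position 191: sizes 146, 136 bp.

146 bp, 136 bp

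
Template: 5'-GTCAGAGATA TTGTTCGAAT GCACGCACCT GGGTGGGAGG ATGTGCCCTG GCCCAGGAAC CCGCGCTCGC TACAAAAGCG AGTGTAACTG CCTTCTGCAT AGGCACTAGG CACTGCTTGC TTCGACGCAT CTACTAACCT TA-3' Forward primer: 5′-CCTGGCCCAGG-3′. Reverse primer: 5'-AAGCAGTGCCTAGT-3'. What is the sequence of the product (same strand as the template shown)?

5'-CCTGGCCCAGGAACCCGCGCTCGCTACAAAAGCGAGTGTAACTGCCTTCTGCATAGGCACTAGGCACTGCTT-3'

Scanning the template, CCTGGCCCAGG occurs at positions 47–57; this primer anneals to the bottom strand there with its 3' end pointing downstream.
Taking the reverse complement of AAGCAGTGCCTAGT gives ACTAGGCACTGCTT, found at positions 105–118 on the template; the primer anneals here to the top strand with its 3' end pointing upstream.
The product is the template from position 47 through 118 (72 bp).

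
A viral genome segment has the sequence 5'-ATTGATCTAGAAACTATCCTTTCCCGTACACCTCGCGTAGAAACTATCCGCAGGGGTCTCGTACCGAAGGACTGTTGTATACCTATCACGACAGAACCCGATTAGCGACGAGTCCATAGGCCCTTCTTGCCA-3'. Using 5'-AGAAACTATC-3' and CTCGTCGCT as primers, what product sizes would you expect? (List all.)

104 bp, 74 bp

The forward primer AGAAACTATC matches the top strand at positions 9–18, 39–48.
The reverse primer's reverse complement is AGCGACGAG, matching at positions 104–112.
Each forward site pairs with the reverse site to give a product ending at position 112: sizes 104, 74 bp.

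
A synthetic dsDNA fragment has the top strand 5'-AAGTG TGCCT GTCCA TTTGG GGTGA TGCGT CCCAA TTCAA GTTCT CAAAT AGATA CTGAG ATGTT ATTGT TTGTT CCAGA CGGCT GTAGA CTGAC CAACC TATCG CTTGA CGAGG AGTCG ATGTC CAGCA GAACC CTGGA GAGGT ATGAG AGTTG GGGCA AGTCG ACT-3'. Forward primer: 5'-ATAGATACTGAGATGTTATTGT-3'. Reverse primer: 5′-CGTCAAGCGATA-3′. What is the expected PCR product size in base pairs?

64 bp

Scanning the template, ATAGATACTGAGATGTTATTGT occurs at positions 49–70; this primer anneals to the bottom strand there with its 3' end pointing downstream.
Reverse complement of the reverse primer: TATCGCTTGACG. This occurs on the top strand at positions 101–112.
Amplicon spans positions 49–112: 64 bp.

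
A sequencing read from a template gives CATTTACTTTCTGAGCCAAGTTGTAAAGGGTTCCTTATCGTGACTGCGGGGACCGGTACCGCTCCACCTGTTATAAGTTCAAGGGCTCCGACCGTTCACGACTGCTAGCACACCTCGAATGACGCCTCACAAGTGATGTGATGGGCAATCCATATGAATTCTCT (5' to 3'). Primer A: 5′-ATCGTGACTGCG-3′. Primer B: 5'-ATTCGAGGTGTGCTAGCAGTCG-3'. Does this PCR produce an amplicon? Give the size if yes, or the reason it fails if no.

Primer A (ATCGTGACTGCG) matches the top strand at positions 37–48; it acts as a forward primer.
Primer B's reverse complement is CGACTGCTAGCACACCTCGAAT, matching the top strand at positions 99–120; it acts as a reverse primer.
The 3' ends face each other across positions 37–120, giving an 84 bp product.

Yes — an 84 bp product.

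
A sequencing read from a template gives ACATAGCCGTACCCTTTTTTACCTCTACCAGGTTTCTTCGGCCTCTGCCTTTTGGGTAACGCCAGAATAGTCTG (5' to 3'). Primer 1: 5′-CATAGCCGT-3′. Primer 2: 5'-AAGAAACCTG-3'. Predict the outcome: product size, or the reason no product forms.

Yes — a 37 bp product.

Primer 1 (CATAGCCGT) matches the top strand at positions 2–10; it acts as a forward primer.
Primer 2's reverse complement is CAGGTTTCTT, matching the top strand at positions 29–38; it acts as a reverse primer.
The 3' ends face each other across positions 2–38, giving a 37 bp product.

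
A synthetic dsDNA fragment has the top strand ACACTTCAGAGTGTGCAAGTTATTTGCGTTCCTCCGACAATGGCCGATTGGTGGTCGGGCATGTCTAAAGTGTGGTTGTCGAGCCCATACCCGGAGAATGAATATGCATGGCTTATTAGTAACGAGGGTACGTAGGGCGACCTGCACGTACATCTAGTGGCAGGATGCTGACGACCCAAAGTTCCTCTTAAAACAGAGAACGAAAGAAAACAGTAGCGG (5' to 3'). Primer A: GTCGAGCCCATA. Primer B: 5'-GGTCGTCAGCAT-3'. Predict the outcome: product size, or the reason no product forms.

Yes — a 99 bp product.

Primer A (GTCGAGCCCATA) matches the top strand at positions 78–89; it acts as a forward primer.
Primer B's reverse complement is ATGCTGACGACC, matching the top strand at positions 165–176; it acts as a reverse primer.
The 3' ends face each other across positions 78–176, giving a 99 bp product.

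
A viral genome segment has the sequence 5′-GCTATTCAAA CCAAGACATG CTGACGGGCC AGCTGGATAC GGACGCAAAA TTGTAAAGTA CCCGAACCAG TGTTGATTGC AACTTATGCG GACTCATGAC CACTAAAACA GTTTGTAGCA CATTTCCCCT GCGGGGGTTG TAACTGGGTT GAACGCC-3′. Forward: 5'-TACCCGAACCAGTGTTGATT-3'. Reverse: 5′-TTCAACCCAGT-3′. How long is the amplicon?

95 bp

Forward primer TACCCGAACCAGTGTTGATT is found on the top strand at positions 59–78.
The reverse primer's reverse complement is ACTGGGTTGAA, which matches the template at positions 143–153.
Amplicon spans positions 59–153: 95 bp.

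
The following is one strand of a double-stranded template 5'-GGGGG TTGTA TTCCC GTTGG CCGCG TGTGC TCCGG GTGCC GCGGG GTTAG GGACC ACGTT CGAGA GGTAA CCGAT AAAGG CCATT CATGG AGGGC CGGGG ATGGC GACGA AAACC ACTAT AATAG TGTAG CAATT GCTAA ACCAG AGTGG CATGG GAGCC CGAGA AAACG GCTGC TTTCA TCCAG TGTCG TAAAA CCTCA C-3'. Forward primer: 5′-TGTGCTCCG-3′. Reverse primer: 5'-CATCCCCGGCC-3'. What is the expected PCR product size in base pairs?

Scanning the template, TGTGCTCCG occurs at positions 26–34; this primer anneals to the bottom strand there with its 3' end pointing downstream.
Taking the reverse complement of CATCCCCGGCC gives GGCCGGGGATG, found at positions 93–103 on the template; the primer anneals here to the top strand with its 3' end pointing upstream.
Amplicon spans positions 26–103: 78 bp.

78 bp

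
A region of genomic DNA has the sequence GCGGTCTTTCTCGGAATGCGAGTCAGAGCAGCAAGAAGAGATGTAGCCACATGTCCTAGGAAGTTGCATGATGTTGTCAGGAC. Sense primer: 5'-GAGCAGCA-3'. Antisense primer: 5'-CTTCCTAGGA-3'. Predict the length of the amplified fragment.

38 bp

Scanning the template, GAGCAGCA occurs at positions 26–33; this primer anneals to the bottom strand there with its 3' end pointing downstream.
The reverse primer's reverse complement is TCCTAGGAAG, which matches the template at positions 54–63.
Amplicon spans positions 26–63: 38 bp.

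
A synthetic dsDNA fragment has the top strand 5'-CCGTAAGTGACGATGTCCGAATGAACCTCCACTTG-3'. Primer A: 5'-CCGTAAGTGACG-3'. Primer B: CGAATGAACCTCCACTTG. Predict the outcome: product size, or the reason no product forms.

No product — both primers anneal to the same strand and extend in the same direction.

Primer A (CCGTAAGTGACG) matches the top strand at positions 1–12 (3' end points downstream).
Primer B (CGAATGAACCTCCACTTG) also matches the top strand directly, at positions 18–35 — its reverse complement CAAGTGGAGGTTCATTCG is not present.
Both primers anneal to the bottom strand with 3' ends pointing the same way, so neither can prime synthesis back toward the other.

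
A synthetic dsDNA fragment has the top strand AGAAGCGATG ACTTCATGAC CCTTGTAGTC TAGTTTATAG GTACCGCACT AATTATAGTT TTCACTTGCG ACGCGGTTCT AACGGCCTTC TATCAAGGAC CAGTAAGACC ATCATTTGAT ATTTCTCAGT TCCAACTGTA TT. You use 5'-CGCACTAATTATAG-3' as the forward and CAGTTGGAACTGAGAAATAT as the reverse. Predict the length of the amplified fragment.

Forward primer CGCACTAATTATAG is found on the top strand at positions 45–58.
Taking the reverse complement of CAGTTGGAACTGAGAAATAT gives ATATTTCTCAGTTCCAACTG, found at positions 119–138 on the template; the primer anneals here to the top strand with its 3' end pointing upstream.
Amplicon spans positions 45–138: 94 bp.

94 bp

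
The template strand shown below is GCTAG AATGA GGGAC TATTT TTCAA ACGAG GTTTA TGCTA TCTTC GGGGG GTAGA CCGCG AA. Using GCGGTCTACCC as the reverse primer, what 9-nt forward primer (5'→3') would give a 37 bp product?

5'-CAAACGAGG-3'

The reverse primer's reverse complement GGGTAGACCGC matches the template at positions 49–59, so the product ends at position 59.
A 37 bp product then starts at position 59 − 37 + 1 = 23.
The forward primer is identical to the top strand there: CAAACGAGG.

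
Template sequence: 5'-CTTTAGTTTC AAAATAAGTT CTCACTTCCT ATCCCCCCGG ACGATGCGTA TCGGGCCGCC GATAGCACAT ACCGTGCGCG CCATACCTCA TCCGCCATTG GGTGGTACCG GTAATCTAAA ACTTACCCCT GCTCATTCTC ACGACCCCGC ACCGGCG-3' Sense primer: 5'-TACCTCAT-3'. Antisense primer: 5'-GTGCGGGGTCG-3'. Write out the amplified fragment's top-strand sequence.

5'-TACCTCATCCGCCATTGGGTGGTACCGGTAATCTAAAACTTACCCCTGCTCATTCTCACGACCCCGCAC-3'

The forward primer matches the template at positions 84–91.
Taking the reverse complement of GTGCGGGGTCG gives CGACCCCGCAC, found at positions 142–152 on the template; the primer anneals here to the top strand with its 3' end pointing upstream.
The product is the template from position 84 through 152 (69 bp).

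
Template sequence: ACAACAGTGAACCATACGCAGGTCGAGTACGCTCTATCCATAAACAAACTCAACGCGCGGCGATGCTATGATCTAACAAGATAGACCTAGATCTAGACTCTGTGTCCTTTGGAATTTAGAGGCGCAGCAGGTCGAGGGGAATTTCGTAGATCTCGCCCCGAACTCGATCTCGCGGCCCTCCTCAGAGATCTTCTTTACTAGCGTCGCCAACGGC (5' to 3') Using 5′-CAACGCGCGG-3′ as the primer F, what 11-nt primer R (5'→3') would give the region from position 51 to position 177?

5'-GGCCGCGAGAT-3'

The product's 3' end on the top strand is position 177.
The reverse primer anneals to the top strand over positions 167–177, i.e. to ATCTCGCGGCC.
Its sequence written 5'→3' is the reverse complement: GGCCGCGAGAT.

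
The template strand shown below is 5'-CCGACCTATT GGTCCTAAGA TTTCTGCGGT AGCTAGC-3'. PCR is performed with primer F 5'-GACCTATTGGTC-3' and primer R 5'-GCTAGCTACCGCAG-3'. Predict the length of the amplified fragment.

The forward primer matches the template at positions 3–14.
The reverse primer's reverse complement is CTGCGGTAGCTAGC, which matches the template at positions 24–37.
Product length = (reverse-primer end) − (forward-primer start) + 1 = 37 − 3 + 1 = 35 bp.

35 bp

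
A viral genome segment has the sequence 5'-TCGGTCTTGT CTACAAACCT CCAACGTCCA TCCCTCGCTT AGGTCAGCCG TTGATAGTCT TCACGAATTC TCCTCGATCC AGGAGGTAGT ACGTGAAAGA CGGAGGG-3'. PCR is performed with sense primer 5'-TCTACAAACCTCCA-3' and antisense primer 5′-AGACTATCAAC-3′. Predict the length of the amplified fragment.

51 bp

Scanning the template, TCTACAAACCTCCA occurs at positions 10–23; this primer anneals to the bottom strand there with its 3' end pointing downstream.
Taking the reverse complement of AGACTATCAAC gives GTTGATAGTCT, found at positions 50–60 on the template; the primer anneals here to the top strand with its 3' end pointing upstream.
The product runs from position 10 to position 60, so its length is 60 − 10 + 1 = 51 bp.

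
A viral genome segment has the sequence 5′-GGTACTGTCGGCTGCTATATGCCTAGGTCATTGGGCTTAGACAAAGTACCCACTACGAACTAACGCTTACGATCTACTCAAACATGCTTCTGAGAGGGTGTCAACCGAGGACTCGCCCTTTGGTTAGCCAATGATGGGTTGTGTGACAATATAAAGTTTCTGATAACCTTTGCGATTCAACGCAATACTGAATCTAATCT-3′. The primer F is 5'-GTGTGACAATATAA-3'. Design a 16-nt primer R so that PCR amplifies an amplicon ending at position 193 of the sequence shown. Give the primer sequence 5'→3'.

5'-ATTCAGTATTGCGTTG-3'

The forward primer binds at positions 141–154; the product's 3' end on the top strand is position 193.
The reverse primer anneals to the top strand over positions 178–193, i.e. to CAACGCAATACTGAAT.
Its sequence written 5'→3' is the reverse complement: ATTCAGTATTGCGTTG.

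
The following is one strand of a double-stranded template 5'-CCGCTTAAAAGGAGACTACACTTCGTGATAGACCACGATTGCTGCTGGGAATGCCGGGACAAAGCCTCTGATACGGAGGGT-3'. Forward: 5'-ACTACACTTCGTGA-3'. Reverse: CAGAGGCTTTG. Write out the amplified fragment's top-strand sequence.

Forward primer ACTACACTTCGTGA is found on the top strand at positions 15–28.
Taking the reverse complement of CAGAGGCTTTG gives CAAAGCCTCTG, found at positions 60–70 on the template; the primer anneals here to the top strand with its 3' end pointing upstream.
The product is the template from position 15 through 70 (56 bp).

5'-ACTACACTTCGTGATAGACCACGATTGCTGCTGGGAATGCCGGGACAAAGCCTCTG-3'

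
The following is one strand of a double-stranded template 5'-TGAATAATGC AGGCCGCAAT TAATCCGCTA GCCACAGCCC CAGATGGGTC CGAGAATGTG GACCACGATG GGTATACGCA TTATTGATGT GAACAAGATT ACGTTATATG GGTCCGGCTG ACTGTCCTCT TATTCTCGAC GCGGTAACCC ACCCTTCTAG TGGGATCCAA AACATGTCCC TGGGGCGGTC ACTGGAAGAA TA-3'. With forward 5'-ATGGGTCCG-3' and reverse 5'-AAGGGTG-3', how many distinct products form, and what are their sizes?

Two products: 113 bp, 49 bp

The forward primer ATGGGTCCG matches the top strand at positions 44–52, 108–116.
The reverse primer's reverse complement is CACCCTT, matching at positions 150–156.
Each forward site pairs with the reverse site to give a product ending at position 156: sizes 113, 49 bp.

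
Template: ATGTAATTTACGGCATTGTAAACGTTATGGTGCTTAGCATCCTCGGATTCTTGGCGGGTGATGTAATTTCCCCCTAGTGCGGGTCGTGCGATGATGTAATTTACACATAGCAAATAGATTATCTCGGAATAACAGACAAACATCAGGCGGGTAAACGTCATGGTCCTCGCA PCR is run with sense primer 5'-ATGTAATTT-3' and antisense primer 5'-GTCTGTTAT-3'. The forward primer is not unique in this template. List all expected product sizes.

The forward primer ATGTAATTT matches the top strand at positions 1–9, 61–69, 94–102.
The reverse primer's reverse complement is ATAACAGAC, matching at positions 129–137.
Each forward site pairs with the reverse site to give a product ending at position 137: sizes 137, 77, 44 bp.

137 bp, 77 bp, 44 bp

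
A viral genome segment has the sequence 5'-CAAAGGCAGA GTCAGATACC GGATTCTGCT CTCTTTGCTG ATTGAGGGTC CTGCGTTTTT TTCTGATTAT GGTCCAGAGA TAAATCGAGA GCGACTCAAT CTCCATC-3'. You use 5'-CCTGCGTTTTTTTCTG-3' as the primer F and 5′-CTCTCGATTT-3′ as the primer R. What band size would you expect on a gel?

Forward primer CCTGCGTTTTTTTCTG is found on the top strand at positions 50–65.
The reverse primer's reverse complement is AAATCGAGAG, which matches the template at positions 82–91.
Amplicon spans positions 50–91: 42 bp.

42 bp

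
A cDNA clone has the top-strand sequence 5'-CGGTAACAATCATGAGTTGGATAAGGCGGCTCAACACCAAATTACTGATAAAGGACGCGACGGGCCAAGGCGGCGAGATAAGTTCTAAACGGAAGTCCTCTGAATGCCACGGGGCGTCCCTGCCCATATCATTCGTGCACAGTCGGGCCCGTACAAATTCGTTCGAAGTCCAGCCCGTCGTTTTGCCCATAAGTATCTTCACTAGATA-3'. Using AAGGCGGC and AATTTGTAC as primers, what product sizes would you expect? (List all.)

137 bp, 93 bp

The forward primer AAGGCGGC matches the top strand at positions 23–30, 67–74.
The reverse primer's reverse complement is GTACAAATT, matching at positions 151–159.
Each forward site pairs with the reverse site to give a product ending at position 159: sizes 137, 93 bp.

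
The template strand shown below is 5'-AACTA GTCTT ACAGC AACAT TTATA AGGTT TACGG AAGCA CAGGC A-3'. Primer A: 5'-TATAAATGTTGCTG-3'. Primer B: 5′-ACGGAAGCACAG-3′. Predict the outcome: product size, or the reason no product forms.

Primer A (TATAAATGTTGCTG) has reverse complement CAGCAACATTTATA, which matches the top strand at positions 12–25; primer A anneals to the top strand there with its 3' end pointing upstream toward position 12.
Primer B (ACGGAAGCACAG) matches the top strand directly at positions 32–43; it anneals to the bottom strand with its 3' end pointing downstream toward position 43.
The 3' ends diverge (primer A extends toward position 1, primer B toward position 46), so the primers never converge on a shared product.

No product — the primers' 3' ends point away from each other.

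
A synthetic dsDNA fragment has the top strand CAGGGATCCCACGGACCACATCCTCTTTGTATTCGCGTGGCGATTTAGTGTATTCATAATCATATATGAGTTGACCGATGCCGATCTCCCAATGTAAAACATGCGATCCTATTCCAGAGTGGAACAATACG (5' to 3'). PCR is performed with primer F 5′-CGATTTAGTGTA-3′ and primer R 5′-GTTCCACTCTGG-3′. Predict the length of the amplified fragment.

Forward primer CGATTTAGTGTA is found on the top strand at positions 41–52.
Taking the reverse complement of GTTCCACTCTGG gives CCAGAGTGGAAC, found at positions 114–125 on the template; the primer anneals here to the top strand with its 3' end pointing upstream.
Amplicon spans positions 41–125: 85 bp.

85 bp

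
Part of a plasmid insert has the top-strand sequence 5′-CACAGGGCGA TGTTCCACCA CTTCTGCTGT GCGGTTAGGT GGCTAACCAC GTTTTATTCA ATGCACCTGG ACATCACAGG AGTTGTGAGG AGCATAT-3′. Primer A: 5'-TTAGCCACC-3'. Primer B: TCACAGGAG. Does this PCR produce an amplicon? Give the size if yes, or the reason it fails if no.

Primer A (TTAGCCACC) has reverse complement GGTGGCTAA, which matches the top strand at positions 38–46; primer A anneals to the top strand there with its 3' end pointing upstream toward position 38.
Primer B (TCACAGGAG) matches the top strand directly at positions 74–82; it anneals to the bottom strand with its 3' end pointing downstream toward position 82.
The 3' ends diverge (primer A extends toward position 1, primer B toward position 97), so the primers never converge on a shared product.

No product — the primers' 3' ends point away from each other.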